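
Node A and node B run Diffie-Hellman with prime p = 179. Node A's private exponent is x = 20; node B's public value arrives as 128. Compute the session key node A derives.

Shared key K = 128^20 mod 179.
128^1 ≡ 128 (mod 179)
128^2 = (128^1)^2 ≡ 128^2 = 16384 ≡ 95 (mod 179)
128^4 = (128^2)^2 ≡ 95^2 = 9025 ≡ 75 (mod 179)
128^8 = (128^4)^2 ≡ 75^2 = 5625 ≡ 76 (mod 179)
128^16 = (128^8)^2 ≡ 76^2 = 5776 ≡ 48 (mod 179)
128^20 = 128^16 · 128^4 ≡ 48 · 75 ≡ 20 (mod 179).

20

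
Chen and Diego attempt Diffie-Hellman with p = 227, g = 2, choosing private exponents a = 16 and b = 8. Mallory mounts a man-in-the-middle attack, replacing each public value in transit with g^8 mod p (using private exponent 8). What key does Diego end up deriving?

Diego receives Mallory's public value M = 2^8 mod 227 instead of the honest one.
2^1 ≡ 2 (mod 227)
2^2 = (2^1)^2 ≡ 2^2 = 4 ≡ 4 (mod 227)
2^4 = (2^2)^2 ≡ 4^2 = 16 ≡ 16 (mod 227)
2^8 = (2^4)^2 ≡ 16^2 = 256 ≡ 29 (mod 227)
So M = 29. Diego computes K = M^8 mod 227.
29^1 ≡ 29 (mod 227)
29^2 = (29^1)^2 ≡ 29^2 = 841 ≡ 160 (mod 227)
29^4 = (29^2)^2 ≡ 160^2 = 25600 ≡ 176 (mod 227)
29^8 = (29^4)^2 ≡ 176^2 = 30976 ≡ 104 (mod 227)

104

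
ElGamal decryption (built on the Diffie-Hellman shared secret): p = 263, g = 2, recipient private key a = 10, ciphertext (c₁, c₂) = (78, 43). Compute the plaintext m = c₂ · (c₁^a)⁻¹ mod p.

166

Shared mask s = c₁^a mod p = 78^10 mod 263.
78^1 ≡ 78 (mod 263)
78^2 = (78^1)^2 ≡ 78^2 = 6084 ≡ 35 (mod 263)
78^4 = (78^2)^2 ≡ 35^2 = 1225 ≡ 173 (mod 263)
78^8 = (78^4)^2 ≡ 173^2 = 29929 ≡ 210 (mod 263)
78^10 = 78^8 · 78^2 ≡ 210 · 35 ≡ 249 (mod 263).
So s = 249; s⁻¹ ≡ 169 (mod 263).
m = c₂ · s⁻¹ mod 263 = 43 · 169 mod 263 = 166.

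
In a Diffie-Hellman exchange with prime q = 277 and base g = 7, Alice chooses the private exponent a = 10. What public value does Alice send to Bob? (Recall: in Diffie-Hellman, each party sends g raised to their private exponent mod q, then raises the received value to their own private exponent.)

67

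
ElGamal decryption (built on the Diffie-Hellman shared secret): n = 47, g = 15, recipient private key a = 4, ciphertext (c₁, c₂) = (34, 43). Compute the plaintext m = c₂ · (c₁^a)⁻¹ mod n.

Shared mask s = c₁^a mod n = 34^4 mod 47.
34^1 ≡ 34 (mod 47)
34^2 = (34^1)^2 ≡ 34^2 = 1156 ≡ 28 (mod 47)
34^4 = (34^2)^2 ≡ 28^2 = 784 ≡ 32 (mod 47)
So s = 32; s⁻¹ ≡ 25 (mod 47).
m = c₂ · s⁻¹ mod 47 = 43 · 25 mod 47 = 41.

41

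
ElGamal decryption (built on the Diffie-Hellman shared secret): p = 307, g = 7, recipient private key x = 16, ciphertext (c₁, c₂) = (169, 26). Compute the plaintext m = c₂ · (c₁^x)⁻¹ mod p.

118

Shared mask s = c₁^x mod p = 169^16 mod 307.
169^1 ≡ 169 (mod 307)
169^2 = (169^1)^2 ≡ 169^2 = 28561 ≡ 10 (mod 307)
169^4 = (169^2)^2 ≡ 10^2 = 100 ≡ 100 (mod 307)
169^8 = (169^4)^2 ≡ 100^2 = 10000 ≡ 176 (mod 307)
169^16 = (169^8)^2 ≡ 176^2 = 30976 ≡ 276 (mod 307)
So s = 276; s⁻¹ ≡ 99 (mod 307).
m = c₂ · s⁻¹ mod 307 = 26 · 99 mod 307 = 118.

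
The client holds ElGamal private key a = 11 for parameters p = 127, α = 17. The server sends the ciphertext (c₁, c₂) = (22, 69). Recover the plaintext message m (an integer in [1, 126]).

Shared mask s = c₁^a mod p = 22^11 mod 127.
22^1 ≡ 22 (mod 127)
22^2 = (22^1)^2 ≡ 22^2 = 484 ≡ 103 (mod 127)
22^4 = (22^2)^2 ≡ 103^2 = 10609 ≡ 68 (mod 127)
22^8 = (22^4)^2 ≡ 68^2 = 4624 ≡ 52 (mod 127)
22^11 = 22^8 · 22^2 · 22^1 ≡ 52 · 103 · 22 ≡ 103 (mod 127).
So s = 103; s⁻¹ ≡ 37 (mod 127).
m = c₂ · s⁻¹ mod 127 = 69 · 37 mod 127 = 13.

13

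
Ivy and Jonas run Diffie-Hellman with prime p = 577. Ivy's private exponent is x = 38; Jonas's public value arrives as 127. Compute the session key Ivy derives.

Shared key K = 127^38 mod 577.
127^1 ≡ 127 (mod 577)
127^2 = (127^1)^2 ≡ 127^2 = 16129 ≡ 550 (mod 577)
127^4 = (127^2)^2 ≡ 550^2 = 302500 ≡ 152 (mod 577)
127^8 = (127^4)^2 ≡ 152^2 = 23104 ≡ 24 (mod 577)
127^16 = (127^8)^2 ≡ 24^2 = 576 ≡ 576 (mod 577)
127^32 = (127^16)^2 ≡ 576^2 = 331776 ≡ 1 (mod 577)
127^38 = 127^32 · 127^4 · 127^2 ≡ 1 · 152 · 550 ≡ 512 (mod 577).

512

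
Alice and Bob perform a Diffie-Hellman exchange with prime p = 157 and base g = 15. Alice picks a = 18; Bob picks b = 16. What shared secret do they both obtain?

99

Bob sends B = g^b mod p = 15^16 mod 157.
15^1 ≡ 15 (mod 157)
15^2 = (15^1)^2 ≡ 15^2 = 225 ≡ 68 (mod 157)
15^4 = (15^2)^2 ≡ 68^2 = 4624 ≡ 71 (mod 157)
15^8 = (15^4)^2 ≡ 71^2 = 5041 ≡ 17 (mod 157)
15^16 = (15^8)^2 ≡ 17^2 = 289 ≡ 132 (mod 157)
So B = 132. Alice then computes K = B^a mod p = 132^18 mod 157.
132^1 ≡ 132 (mod 157)
132^2 = (132^1)^2 ≡ 132^2 = 17424 ≡ 154 (mod 157)
132^4 = (132^2)^2 ≡ 154^2 = 23716 ≡ 9 (mod 157)
132^8 = (132^4)^2 ≡ 9^2 = 81 ≡ 81 (mod 157)
132^16 = (132^8)^2 ≡ 81^2 = 6561 ≡ 124 (mod 157)
132^18 = 132^16 · 132^2 ≡ 124 · 154 ≡ 99 (mod 157).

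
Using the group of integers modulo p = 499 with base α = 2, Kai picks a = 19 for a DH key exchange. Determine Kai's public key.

338

Public value = 2^19 (mod 499).
2^1 ≡ 2 (mod 499)
2^2 = (2^1)^2 ≡ 2^2 = 4 ≡ 4 (mod 499)
2^4 = (2^2)^2 ≡ 4^2 = 16 ≡ 16 (mod 499)
2^8 = (2^4)^2 ≡ 16^2 = 256 ≡ 256 (mod 499)
2^16 = (2^8)^2 ≡ 256^2 = 65536 ≡ 167 (mod 499)
2^19 = 2^16 · 2^2 · 2^1 ≡ 167 · 4 · 2 ≡ 338 (mod 499).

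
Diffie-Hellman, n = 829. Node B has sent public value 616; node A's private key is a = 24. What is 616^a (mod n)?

616

Shared key K = 616^24 mod 829.
616^1 ≡ 616 (mod 829)
616^2 = (616^1)^2 ≡ 616^2 = 379456 ≡ 603 (mod 829)
616^4 = (616^2)^2 ≡ 603^2 = 363609 ≡ 507 (mod 829)
616^8 = (616^4)^2 ≡ 507^2 = 257049 ≡ 59 (mod 829)
616^16 = (616^8)^2 ≡ 59^2 = 3481 ≡ 165 (mod 829)
616^24 = 616^16 · 616^8 ≡ 165 · 59 ≡ 616 (mod 829).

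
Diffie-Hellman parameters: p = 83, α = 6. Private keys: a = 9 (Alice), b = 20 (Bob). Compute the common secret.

37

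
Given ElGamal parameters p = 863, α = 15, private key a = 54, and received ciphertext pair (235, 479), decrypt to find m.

631

Shared mask s = c₁^a mod p = 235^54 mod 863.
235^1 ≡ 235 (mod 863)
235^2 = (235^1)^2 ≡ 235^2 = 55225 ≡ 856 (mod 863)
235^4 = (235^2)^2 ≡ 856^2 = 732736 ≡ 49 (mod 863)
235^8 = (235^4)^2 ≡ 49^2 = 2401 ≡ 675 (mod 863)
235^16 = (235^8)^2 ≡ 675^2 = 455625 ≡ 824 (mod 863)
235^32 = (235^16)^2 ≡ 824^2 = 678976 ≡ 658 (mod 863)
235^54 = 235^32 · 235^16 · 235^4 · 235^2 ≡ 658 · 824 · 49 · 856 ≡ 329 (mod 863).
So s = 329; s⁻¹ ≡ 522 (mod 863).
m = c₂ · s⁻¹ mod 863 = 479 · 522 mod 863 = 631.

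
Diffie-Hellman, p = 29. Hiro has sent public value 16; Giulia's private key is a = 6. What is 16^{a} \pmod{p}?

20

Shared key K = 16^6 mod 29.
16^1 ≡ 16 (mod 29)
16^2 = (16^1)^2 ≡ 16^2 = 256 ≡ 24 (mod 29)
16^4 = (16^2)^2 ≡ 24^2 = 576 ≡ 25 (mod 29)
16^6 = 16^4 · 16^2 ≡ 25 · 24 ≡ 20 (mod 29).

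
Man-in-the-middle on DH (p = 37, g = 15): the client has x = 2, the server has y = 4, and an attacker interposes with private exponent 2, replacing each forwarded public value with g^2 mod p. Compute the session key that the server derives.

The server receives an attacker's public value M = 15^2 mod 37 instead of the honest one.
15^1 ≡ 15 (mod 37)
15^2 = (15^1)^2 ≡ 15^2 = 225 ≡ 3 (mod 37)
So M = 3. The server computes K = M^4 mod 37.
3^1 ≡ 3 (mod 37)
3^2 = (3^1)^2 ≡ 3^2 = 9 ≡ 9 (mod 37)
3^4 = (3^2)^2 ≡ 9^2 = 81 ≡ 7 (mod 37)

7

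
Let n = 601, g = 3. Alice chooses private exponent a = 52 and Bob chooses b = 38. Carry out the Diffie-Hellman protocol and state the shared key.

Alice sends A = g^a mod n = 3^52 mod 601.
3^1 ≡ 3 (mod 601)
3^2 = (3^1)^2 ≡ 3^2 = 9 ≡ 9 (mod 601)
3^4 = (3^2)^2 ≡ 9^2 = 81 ≡ 81 (mod 601)
3^8 = (3^4)^2 ≡ 81^2 = 6561 ≡ 551 (mod 601)
3^16 = (3^8)^2 ≡ 551^2 = 303601 ≡ 96 (mod 601)
3^32 = (3^16)^2 ≡ 96^2 = 9216 ≡ 201 (mod 601)
3^52 = 3^32 · 3^16 · 3^4 ≡ 201 · 96 · 81 ≡ 376 (mod 601).
So A = 376. Bob then computes K = A^b mod n = 376^38 mod 601.
376^1 ≡ 376 (mod 601)
376^2 = (376^1)^2 ≡ 376^2 = 141376 ≡ 141 (mod 601)
376^4 = (376^2)^2 ≡ 141^2 = 19881 ≡ 48 (mod 601)
376^8 = (376^4)^2 ≡ 48^2 = 2304 ≡ 501 (mod 601)
376^16 = (376^8)^2 ≡ 501^2 = 251001 ≡ 384 (mod 601)
376^32 = (376^16)^2 ≡ 384^2 = 147456 ≡ 211 (mod 601)
376^38 = 376^32 · 376^4 · 376^2 ≡ 211 · 48 · 141 ≡ 72 (mod 601).

72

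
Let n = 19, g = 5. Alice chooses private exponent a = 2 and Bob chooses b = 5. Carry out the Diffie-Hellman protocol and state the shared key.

5

Alice sends A = g^a mod n = 5^2 mod 19.
5^1 ≡ 5 (mod 19)
5^2 = (5^1)^2 ≡ 5^2 = 25 ≡ 6 (mod 19)
So A = 6. Bob then computes K = A^b mod n = 6^5 mod 19.
6^1 ≡ 6 (mod 19)
6^2 = (6^1)^2 ≡ 6^2 = 36 ≡ 17 (mod 19)
6^4 = (6^2)^2 ≡ 17^2 = 289 ≡ 4 (mod 19)
6^5 = 6^4 · 6^1 ≡ 4 · 6 ≡ 5 (mod 19).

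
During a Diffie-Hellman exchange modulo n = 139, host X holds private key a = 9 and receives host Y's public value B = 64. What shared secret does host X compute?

112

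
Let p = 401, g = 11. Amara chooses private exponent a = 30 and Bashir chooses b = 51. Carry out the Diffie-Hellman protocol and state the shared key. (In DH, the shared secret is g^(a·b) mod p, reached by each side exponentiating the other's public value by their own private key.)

Bashir sends B = g^b mod p = 11^51 mod 401.
11^1 ≡ 11 (mod 401)
11^2 = (11^1)^2 ≡ 11^2 = 121 ≡ 121 (mod 401)
11^4 = (11^2)^2 ≡ 121^2 = 14641 ≡ 205 (mod 401)
11^8 = (11^4)^2 ≡ 205^2 = 42025 ≡ 321 (mod 401)
11^16 = (11^8)^2 ≡ 321^2 = 103041 ≡ 385 (mod 401)
11^32 = (11^16)^2 ≡ 385^2 = 148225 ≡ 256 (mod 401)
11^51 = 11^32 · 11^16 · 11^2 · 11^1 ≡ 256 · 385 · 121 · 11 ≡ 220 (mod 401).
So B = 220. Amara then computes K = B^a mod p = 220^30 mod 401.
220^1 ≡ 220 (mod 401)
220^2 = (220^1)^2 ≡ 220^2 = 48400 ≡ 280 (mod 401)
220^4 = (220^2)^2 ≡ 280^2 = 78400 ≡ 205 (mod 401)
220^8 = (220^4)^2 ≡ 205^2 = 42025 ≡ 321 (mod 401)
220^16 = (220^8)^2 ≡ 321^2 = 103041 ≡ 385 (mod 401)
220^30 = 220^16 · 220^8 · 220^4 · 220^2 ≡ 385 · 321 · 205 · 280 ≡ 379 (mod 401).

379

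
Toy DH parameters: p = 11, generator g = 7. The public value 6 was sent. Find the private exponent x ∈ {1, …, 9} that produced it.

7

Try successive powers of 7 modulo 11:
7^1 ≡ 7
7^2 ≡ 5
7^3 ≡ 2
7^4 ≡ 3
7^5 ≡ 10
7^6 ≡ 4
7^7 ≡ 6
Found: x = 7.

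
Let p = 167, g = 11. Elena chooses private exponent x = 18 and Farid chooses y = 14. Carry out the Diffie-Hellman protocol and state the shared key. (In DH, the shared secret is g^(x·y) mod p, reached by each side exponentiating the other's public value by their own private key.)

Elena sends A = g^x mod p = 11^18 mod 167.
11^1 ≡ 11 (mod 167)
11^2 = (11^1)^2 ≡ 11^2 = 121 ≡ 121 (mod 167)
11^4 = (11^2)^2 ≡ 121^2 = 14641 ≡ 112 (mod 167)
11^8 = (11^4)^2 ≡ 112^2 = 12544 ≡ 19 (mod 167)
11^16 = (11^8)^2 ≡ 19^2 = 361 ≡ 27 (mod 167)
11^18 = 11^16 · 11^2 ≡ 27 · 121 ≡ 94 (mod 167).
So A = 94. Farid then computes K = A^y mod p = 94^14 mod 167.
94^1 ≡ 94 (mod 167)
94^2 = (94^1)^2 ≡ 94^2 = 8836 ≡ 152 (mod 167)
94^4 = (94^2)^2 ≡ 152^2 = 23104 ≡ 58 (mod 167)
94^8 = (94^4)^2 ≡ 58^2 = 3364 ≡ 24 (mod 167)
94^14 = 94^8 · 94^4 · 94^2 ≡ 24 · 58 · 152 ≡ 162 (mod 167).

162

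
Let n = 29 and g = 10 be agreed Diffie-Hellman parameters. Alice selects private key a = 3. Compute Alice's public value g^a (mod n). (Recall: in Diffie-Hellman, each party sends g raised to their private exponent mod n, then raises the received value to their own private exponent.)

Public value = 10^3 (mod 29).
10^1 ≡ 10 (mod 29)
10^2 = (10^1)^2 ≡ 10^2 = 100 ≡ 13 (mod 29)
10^3 = 10^2 · 10^1 ≡ 13 · 10 ≡ 14 (mod 29).

14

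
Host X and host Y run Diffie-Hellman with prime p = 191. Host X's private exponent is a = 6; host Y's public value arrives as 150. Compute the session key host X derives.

Shared key K = 150^6 mod 191.
150^1 ≡ 150 (mod 191)
150^2 = (150^1)^2 ≡ 150^2 = 22500 ≡ 153 (mod 191)
150^4 = (150^2)^2 ≡ 153^2 = 23409 ≡ 107 (mod 191)
150^6 = 150^4 · 150^2 ≡ 107 · 153 ≡ 136 (mod 191).

136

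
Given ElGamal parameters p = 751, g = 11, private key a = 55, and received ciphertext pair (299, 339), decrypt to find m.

594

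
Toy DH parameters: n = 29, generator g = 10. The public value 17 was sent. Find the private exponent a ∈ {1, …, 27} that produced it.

7

Try successive powers of 10 modulo 29:
10^1 ≡ 10
10^2 ≡ 13
10^3 ≡ 14
10^4 ≡ 24
10^5 ≡ 8
10^6 ≡ 22
10^7 ≡ 17
Found: a = 7.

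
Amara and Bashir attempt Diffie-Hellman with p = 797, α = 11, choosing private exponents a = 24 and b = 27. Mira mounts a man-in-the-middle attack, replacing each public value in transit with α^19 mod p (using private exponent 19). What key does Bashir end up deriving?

604

Bashir receives Mira's public value M = 11^19 mod 797 instead of the honest one.
11^1 ≡ 11 (mod 797)
11^2 = (11^1)^2 ≡ 11^2 = 121 ≡ 121 (mod 797)
11^4 = (11^2)^2 ≡ 121^2 = 14641 ≡ 295 (mod 797)
11^8 = (11^4)^2 ≡ 295^2 = 87025 ≡ 152 (mod 797)
11^16 = (11^8)^2 ≡ 152^2 = 23104 ≡ 788 (mod 797)
11^19 = 11^16 · 11^2 · 11^1 ≡ 788 · 121 · 11 ≡ 773 (mod 797).
So M = 773. Bashir computes K = M^27 mod 797.
773^1 ≡ 773 (mod 797)
773^2 = (773^1)^2 ≡ 773^2 = 597529 ≡ 576 (mod 797)
773^4 = (773^2)^2 ≡ 576^2 = 331776 ≡ 224 (mod 797)
773^8 = (773^4)^2 ≡ 224^2 = 50176 ≡ 762 (mod 797)
773^16 = (773^8)^2 ≡ 762^2 = 580644 ≡ 428 (mod 797)
773^27 = 773^16 · 773^8 · 773^2 · 773^1 ≡ 428 · 762 · 576 · 773 ≡ 604 (mod 797).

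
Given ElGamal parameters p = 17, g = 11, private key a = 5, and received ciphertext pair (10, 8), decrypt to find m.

Shared mask s = c₁^a mod p = 10^5 mod 17.
10^1 ≡ 10 (mod 17)
10^2 = (10^1)^2 ≡ 10^2 = 100 ≡ 15 (mod 17)
10^4 = (10^2)^2 ≡ 15^2 = 225 ≡ 4 (mod 17)
10^5 = 10^4 · 10^1 ≡ 4 · 10 ≡ 6 (mod 17).
So s = 6; s⁻¹ ≡ 3 (mod 17).
m = c₂ · s⁻¹ mod 17 = 8 · 3 mod 17 = 7.

7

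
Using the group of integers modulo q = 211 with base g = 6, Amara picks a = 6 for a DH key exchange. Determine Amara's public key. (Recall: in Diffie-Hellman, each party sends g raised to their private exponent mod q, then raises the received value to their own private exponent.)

25

Public value = 6^6 mod 211.
6^1 ≡ 6 (mod 211)
6^2 = (6^1)^2 ≡ 6^2 = 36 ≡ 36 (mod 211)
6^4 = (6^2)^2 ≡ 36^2 = 1296 ≡ 30 (mod 211)
6^6 = 6^4 · 6^2 ≡ 30 · 36 ≡ 25 (mod 211).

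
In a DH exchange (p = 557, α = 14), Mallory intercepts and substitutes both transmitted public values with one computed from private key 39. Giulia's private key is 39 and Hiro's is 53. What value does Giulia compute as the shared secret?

Giulia receives Mallory's public value M = 14^39 mod 557 instead of the honest one.
14^1 ≡ 14 (mod 557)
14^2 = (14^1)^2 ≡ 14^2 = 196 ≡ 196 (mod 557)
14^4 = (14^2)^2 ≡ 196^2 = 38416 ≡ 540 (mod 557)
14^8 = (14^4)^2 ≡ 540^2 = 291600 ≡ 289 (mod 557)
14^16 = (14^8)^2 ≡ 289^2 = 83521 ≡ 528 (mod 557)
14^32 = (14^16)^2 ≡ 528^2 = 278784 ≡ 284 (mod 557)
14^39 = 14^32 · 14^4 · 14^2 · 14^1 ≡ 284 · 540 · 196 · 14 ≡ 213 (mod 557).
So M = 213. Giulia computes K = M^39 mod 557.
213^1 ≡ 213 (mod 557)
213^2 = (213^1)^2 ≡ 213^2 = 45369 ≡ 252 (mod 557)
213^4 = (213^2)^2 ≡ 252^2 = 63504 ≡ 6 (mod 557)
213^8 = (213^4)^2 ≡ 6^2 = 36 ≡ 36 (mod 557)
213^16 = (213^8)^2 ≡ 36^2 = 1296 ≡ 182 (mod 557)
213^32 = (213^16)^2 ≡ 182^2 = 33124 ≡ 261 (mod 557)
213^39 = 213^32 · 213^4 · 213^2 · 213^1 ≡ 261 · 6 · 252 · 213 ≡ 303 (mod 557).

303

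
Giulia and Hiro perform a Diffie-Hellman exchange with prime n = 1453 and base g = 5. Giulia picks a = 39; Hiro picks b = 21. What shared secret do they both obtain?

874

Hiro sends B = g^b mod n = 5^21 mod 1453.
5^1 ≡ 5 (mod 1453)
5^2 = (5^1)^2 ≡ 5^2 = 25 ≡ 25 (mod 1453)
5^4 = (5^2)^2 ≡ 25^2 = 625 ≡ 625 (mod 1453)
5^8 = (5^4)^2 ≡ 625^2 = 390625 ≡ 1221 (mod 1453)
5^16 = (5^8)^2 ≡ 1221^2 = 1490841 ≡ 63 (mod 1453)
5^21 = 5^16 · 5^4 · 5^1 ≡ 63 · 625 · 5 ≡ 720 (mod 1453).
So B = 720. Giulia then computes K = B^a mod n = 720^39 mod 1453.
720^1 ≡ 720 (mod 1453)
720^2 = (720^1)^2 ≡ 720^2 = 518400 ≡ 1132 (mod 1453)
720^4 = (720^2)^2 ≡ 1132^2 = 1281424 ≡ 1331 (mod 1453)
720^8 = (720^4)^2 ≡ 1331^2 = 1771561 ≡ 354 (mod 1453)
720^16 = (720^8)^2 ≡ 354^2 = 125316 ≡ 358 (mod 1453)
720^32 = (720^16)^2 ≡ 358^2 = 128164 ≡ 300 (mod 1453)
720^39 = 720^32 · 720^4 · 720^2 · 720^1 ≡ 300 · 1331 · 1132 · 720 ≡ 874 (mod 1453).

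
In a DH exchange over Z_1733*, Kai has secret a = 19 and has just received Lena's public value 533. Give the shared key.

Shared key K = 533^19 mod 1733.
533^1 ≡ 533 (mod 1733)
533^2 = (533^1)^2 ≡ 533^2 = 284089 ≡ 1610 (mod 1733)
533^4 = (533^2)^2 ≡ 1610^2 = 2592100 ≡ 1265 (mod 1733)
533^8 = (533^4)^2 ≡ 1265^2 = 1600225 ≡ 666 (mod 1733)
533^16 = (533^8)^2 ≡ 666^2 = 443556 ≡ 1641 (mod 1733)
533^19 = 533^16 · 533^2 · 533^1 ≡ 1641 · 1610 · 533 ≡ 588 (mod 1733).

588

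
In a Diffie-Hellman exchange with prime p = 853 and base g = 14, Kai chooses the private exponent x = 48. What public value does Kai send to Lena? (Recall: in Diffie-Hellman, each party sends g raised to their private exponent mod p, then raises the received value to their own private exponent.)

Public value = 14^{48} \pmod{853}.
14^1 ≡ 14 (mod 853)
14^2 = (14^1)^2 ≡ 14^2 = 196 ≡ 196 (mod 853)
14^4 = (14^2)^2 ≡ 196^2 = 38416 ≡ 31 (mod 853)
14^8 = (14^4)^2 ≡ 31^2 = 961 ≡ 108 (mod 853)
14^16 = (14^8)^2 ≡ 108^2 = 11664 ≡ 575 (mod 853)
14^32 = (14^16)^2 ≡ 575^2 = 330625 ≡ 514 (mod 853)
14^48 = 14^32 · 14^16 ≡ 514 · 575 ≡ 412 (mod 853).

412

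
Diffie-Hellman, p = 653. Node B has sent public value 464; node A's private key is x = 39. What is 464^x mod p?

84

Shared key K = 464^39 mod 653.
464^1 ≡ 464 (mod 653)
464^2 = (464^1)^2 ≡ 464^2 = 215296 ≡ 459 (mod 653)
464^4 = (464^2)^2 ≡ 459^2 = 210681 ≡ 415 (mod 653)
464^8 = (464^4)^2 ≡ 415^2 = 172225 ≡ 486 (mod 653)
464^16 = (464^8)^2 ≡ 486^2 = 236196 ≡ 463 (mod 653)
464^32 = (464^16)^2 ≡ 463^2 = 214369 ≡ 185 (mod 653)
464^39 = 464^32 · 464^4 · 464^2 · 464^1 ≡ 185 · 415 · 459 · 464 ≡ 84 (mod 653).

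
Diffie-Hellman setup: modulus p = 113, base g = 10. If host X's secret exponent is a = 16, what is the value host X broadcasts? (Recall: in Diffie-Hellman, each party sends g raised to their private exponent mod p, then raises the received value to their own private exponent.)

106

Public value = 10^16 (mod 113).
10^1 ≡ 10 (mod 113)
10^2 = (10^1)^2 ≡ 10^2 = 100 ≡ 100 (mod 113)
10^4 = (10^2)^2 ≡ 100^2 = 10000 ≡ 56 (mod 113)
10^8 = (10^4)^2 ≡ 56^2 = 3136 ≡ 85 (mod 113)
10^16 = (10^8)^2 ≡ 85^2 = 7225 ≡ 106 (mod 113)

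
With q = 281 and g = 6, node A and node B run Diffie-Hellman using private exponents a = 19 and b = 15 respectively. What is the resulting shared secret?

Node A sends A = g^a mod q = 6^19 mod 281.
6^1 ≡ 6 (mod 281)
6^2 = (6^1)^2 ≡ 6^2 = 36 ≡ 36 (mod 281)
6^4 = (6^2)^2 ≡ 36^2 = 1296 ≡ 172 (mod 281)
6^8 = (6^4)^2 ≡ 172^2 = 29584 ≡ 79 (mod 281)
6^16 = (6^8)^2 ≡ 79^2 = 6241 ≡ 59 (mod 281)
6^19 = 6^16 · 6^2 · 6^1 ≡ 59 · 36 · 6 ≡ 99 (mod 281).
So A = 99. Node B then computes K = A^b mod q = 99^15 mod 281.
99^1 ≡ 99 (mod 281)
99^2 = (99^1)^2 ≡ 99^2 = 9801 ≡ 247 (mod 281)
99^4 = (99^2)^2 ≡ 247^2 = 61009 ≡ 32 (mod 281)
99^8 = (99^4)^2 ≡ 32^2 = 1024 ≡ 181 (mod 281)
99^15 = 99^8 · 99^4 · 99^2 · 99^1 ≡ 181 · 32 · 247 · 99 ≡ 189 (mod 281).

189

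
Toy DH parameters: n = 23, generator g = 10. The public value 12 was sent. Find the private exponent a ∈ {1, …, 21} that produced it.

Try successive powers of 10 modulo 23:
10^1 ≡ 10
10^2 ≡ 8
10^3 ≡ 11
10^4 ≡ 18
10^5 ≡ 19
10^6 ≡ 6
10^7 ≡ 14
10^8 ≡ 2
10^9 ≡ 20
10^10 ≡ 16
10^11 ≡ 22
10^12 ≡ 13
10^13 ≡ 15
10^14 ≡ 12
Found: a = 14.

14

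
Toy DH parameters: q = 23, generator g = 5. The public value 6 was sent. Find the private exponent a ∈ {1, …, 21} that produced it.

Try successive powers of 5 modulo 23:
5^1 ≡ 5
5^2 ≡ 2
5^3 ≡ 10
5^4 ≡ 4
5^5 ≡ 20
5^6 ≡ 8
5^7 ≡ 17
5^8 ≡ 16
5^9 ≡ 11
5^10 ≡ 9
5^11 ≡ 22
5^12 ≡ 18
5^13 ≡ 21
5^14 ≡ 13
5^15 ≡ 19
5^16 ≡ 3
5^17 ≡ 15
5^18 ≡ 6
Found: a = 18.

18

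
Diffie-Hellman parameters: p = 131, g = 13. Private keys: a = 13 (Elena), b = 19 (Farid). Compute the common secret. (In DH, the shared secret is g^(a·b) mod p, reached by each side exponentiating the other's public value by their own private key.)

53

Farid sends B = g^b mod p = 13^19 mod 131.
13^1 ≡ 13 (mod 131)
13^2 = (13^1)^2 ≡ 13^2 = 169 ≡ 38 (mod 131)
13^4 = (13^2)^2 ≡ 38^2 = 1444 ≡ 3 (mod 131)
13^8 = (13^4)^2 ≡ 3^2 = 9 ≡ 9 (mod 131)
13^16 = (13^8)^2 ≡ 9^2 = 81 ≡ 81 (mod 131)
13^19 = 13^16 · 13^2 · 13^1 ≡ 81 · 38 · 13 ≡ 59 (mod 131).
So B = 59. Elena then computes K = B^a mod p = 59^13 mod 131.
59^1 ≡ 59 (mod 131)
59^2 = (59^1)^2 ≡ 59^2 = 3481 ≡ 75 (mod 131)
59^4 = (59^2)^2 ≡ 75^2 = 5625 ≡ 123 (mod 131)
59^8 = (59^4)^2 ≡ 123^2 = 15129 ≡ 64 (mod 131)
59^13 = 59^8 · 59^4 · 59^1 ≡ 64 · 123 · 59 ≡ 53 (mod 131).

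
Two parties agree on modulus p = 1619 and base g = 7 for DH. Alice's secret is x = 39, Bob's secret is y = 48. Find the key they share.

1134

Alice sends A = g^x mod p = 7^39 mod 1619.
7^1 ≡ 7 (mod 1619)
7^2 = (7^1)^2 ≡ 7^2 = 49 ≡ 49 (mod 1619)
7^4 = (7^2)^2 ≡ 49^2 = 2401 ≡ 782 (mod 1619)
7^8 = (7^4)^2 ≡ 782^2 = 611524 ≡ 1161 (mod 1619)
7^16 = (7^8)^2 ≡ 1161^2 = 1347921 ≡ 913 (mod 1619)
7^32 = (7^16)^2 ≡ 913^2 = 833569 ≡ 1403 (mod 1619)
7^39 = 7^32 · 7^4 · 7^2 · 7^1 ≡ 1403 · 782 · 49 · 7 ≡ 718 (mod 1619).
So A = 718. Bob then computes K = A^y mod p = 718^48 mod 1619.
718^1 ≡ 718 (mod 1619)
718^2 = (718^1)^2 ≡ 718^2 = 515524 ≡ 682 (mod 1619)
718^4 = (718^2)^2 ≡ 682^2 = 465124 ≡ 471 (mod 1619)
718^8 = (718^4)^2 ≡ 471^2 = 221841 ≡ 38 (mod 1619)
718^16 = (718^8)^2 ≡ 38^2 = 1444 ≡ 1444 (mod 1619)
718^32 = (718^16)^2 ≡ 1444^2 = 2085136 ≡ 1483 (mod 1619)
718^48 = 718^32 · 718^16 ≡ 1483 · 1444 ≡ 1134 (mod 1619).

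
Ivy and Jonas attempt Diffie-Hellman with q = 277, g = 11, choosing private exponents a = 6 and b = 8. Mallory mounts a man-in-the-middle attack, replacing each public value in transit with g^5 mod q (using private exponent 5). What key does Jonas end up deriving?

71

Jonas receives Mallory's public value M = 11^5 mod 277 instead of the honest one.
11^1 ≡ 11 (mod 277)
11^2 = (11^1)^2 ≡ 11^2 = 121 ≡ 121 (mod 277)
11^4 = (11^2)^2 ≡ 121^2 = 14641 ≡ 237 (mod 277)
11^5 = 11^4 · 11^1 ≡ 237 · 11 ≡ 114 (mod 277).
So M = 114. Jonas computes K = M^8 mod 277.
114^1 ≡ 114 (mod 277)
114^2 = (114^1)^2 ≡ 114^2 = 12996 ≡ 254 (mod 277)
114^4 = (114^2)^2 ≡ 254^2 = 64516 ≡ 252 (mod 277)
114^8 = (114^4)^2 ≡ 252^2 = 63504 ≡ 71 (mod 277)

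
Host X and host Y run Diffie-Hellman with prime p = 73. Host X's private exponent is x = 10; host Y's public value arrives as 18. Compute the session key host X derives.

Shared key K = 18^10 mod 73.
18^1 ≡ 18 (mod 73)
18^2 = (18^1)^2 ≡ 18^2 = 324 ≡ 32 (mod 73)
18^4 = (18^2)^2 ≡ 32^2 = 1024 ≡ 2 (mod 73)
18^8 = (18^4)^2 ≡ 2^2 = 4 ≡ 4 (mod 73)
18^10 = 18^8 · 18^2 ≡ 4 · 32 ≡ 55 (mod 73).

55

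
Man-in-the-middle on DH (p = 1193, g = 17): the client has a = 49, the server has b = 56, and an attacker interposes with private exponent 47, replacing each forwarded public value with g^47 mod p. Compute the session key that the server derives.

932

The server receives an attacker's public value M = 17^47 mod 1193 instead of the honest one.
17^1 ≡ 17 (mod 1193)
17^2 = (17^1)^2 ≡ 17^2 = 289 ≡ 289 (mod 1193)
17^4 = (17^2)^2 ≡ 289^2 = 83521 ≡ 11 (mod 1193)
17^8 = (17^4)^2 ≡ 11^2 = 121 ≡ 121 (mod 1193)
17^16 = (17^8)^2 ≡ 121^2 = 14641 ≡ 325 (mod 1193)
17^32 = (17^16)^2 ≡ 325^2 = 105625 ≡ 641 (mod 1193)
17^47 = 17^32 · 17^8 · 17^4 · 17^2 · 17^1 ≡ 641 · 121 · 11 · 289 · 17 ≡ 956 (mod 1193).
So M = 956. The server computes K = M^56 mod 1193.
956^1 ≡ 956 (mod 1193)
956^2 = (956^1)^2 ≡ 956^2 = 913936 ≡ 98 (mod 1193)
956^4 = (956^2)^2 ≡ 98^2 = 9604 ≡ 60 (mod 1193)
956^8 = (956^4)^2 ≡ 60^2 = 3600 ≡ 21 (mod 1193)
956^16 = (956^8)^2 ≡ 21^2 = 441 ≡ 441 (mod 1193)
956^32 = (956^16)^2 ≡ 441^2 = 194481 ≡ 22 (mod 1193)
956^56 = 956^32 · 956^16 · 956^8 ≡ 22 · 441 · 21 ≡ 932 (mod 1193).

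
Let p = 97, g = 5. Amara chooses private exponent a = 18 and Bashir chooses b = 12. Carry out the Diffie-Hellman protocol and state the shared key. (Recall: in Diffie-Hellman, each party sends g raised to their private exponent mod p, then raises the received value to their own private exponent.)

22

Amara sends A = g^a mod p = 5^18 mod 97.
5^1 ≡ 5 (mod 97)
5^2 = (5^1)^2 ≡ 5^2 = 25 ≡ 25 (mod 97)
5^4 = (5^2)^2 ≡ 25^2 = 625 ≡ 43 (mod 97)
5^8 = (5^4)^2 ≡ 43^2 = 1849 ≡ 6 (mod 97)
5^16 = (5^8)^2 ≡ 6^2 = 36 ≡ 36 (mod 97)
5^18 = 5^16 · 5^2 ≡ 36 · 25 ≡ 27 (mod 97).
So A = 27. Bashir then computes K = A^b mod p = 27^12 mod 97.
27^1 ≡ 27 (mod 97)
27^2 = (27^1)^2 ≡ 27^2 = 729 ≡ 50 (mod 97)
27^4 = (27^2)^2 ≡ 50^2 = 2500 ≡ 75 (mod 97)
27^8 = (27^4)^2 ≡ 75^2 = 5625 ≡ 96 (mod 97)
27^12 = 27^8 · 27^4 ≡ 96 · 75 ≡ 22 (mod 97).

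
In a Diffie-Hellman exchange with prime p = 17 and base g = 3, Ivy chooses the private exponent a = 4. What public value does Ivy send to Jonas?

13

Public value = 3^{4} \pmod{17}.
3^1 ≡ 3 (mod 17)
3^2 = (3^1)^2 ≡ 3^2 = 9 ≡ 9 (mod 17)
3^4 = (3^2)^2 ≡ 9^2 = 81 ≡ 13 (mod 17)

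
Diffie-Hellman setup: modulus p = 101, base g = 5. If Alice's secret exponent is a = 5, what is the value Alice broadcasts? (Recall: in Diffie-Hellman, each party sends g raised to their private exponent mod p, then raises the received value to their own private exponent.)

Public value = 5^5 (mod 101).
5^1 ≡ 5 (mod 101)
5^2 = (5^1)^2 ≡ 5^2 = 25 ≡ 25 (mod 101)
5^4 = (5^2)^2 ≡ 25^2 = 625 ≡ 19 (mod 101)
5^5 = 5^4 · 5^1 ≡ 19 · 5 ≡ 95 (mod 101).

95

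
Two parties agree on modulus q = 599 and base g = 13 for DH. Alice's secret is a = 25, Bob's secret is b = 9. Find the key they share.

98

Bob sends B = g^b mod q = 13^9 mod 599.
13^1 ≡ 13 (mod 599)
13^2 = (13^1)^2 ≡ 13^2 = 169 ≡ 169 (mod 599)
13^4 = (13^2)^2 ≡ 169^2 = 28561 ≡ 408 (mod 599)
13^8 = (13^4)^2 ≡ 408^2 = 166464 ≡ 541 (mod 599)
13^9 = 13^8 · 13^1 ≡ 541 · 13 ≡ 444 (mod 599).
So B = 444. Alice then computes K = B^a mod q = 444^25 mod 599.
444^1 ≡ 444 (mod 599)
444^2 = (444^1)^2 ≡ 444^2 = 197136 ≡ 65 (mod 599)
444^4 = (444^2)^2 ≡ 65^2 = 4225 ≡ 32 (mod 599)
444^8 = (444^4)^2 ≡ 32^2 = 1024 ≡ 425 (mod 599)
444^16 = (444^8)^2 ≡ 425^2 = 180625 ≡ 326 (mod 599)
444^25 = 444^16 · 444^8 · 444^1 ≡ 326 · 425 · 444 ≡ 98 (mod 599).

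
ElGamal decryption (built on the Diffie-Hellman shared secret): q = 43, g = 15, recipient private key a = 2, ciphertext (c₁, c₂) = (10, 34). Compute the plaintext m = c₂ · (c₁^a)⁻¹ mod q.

Shared mask s = c₁^a mod q = 10^2 mod 43.
10^1 ≡ 10 (mod 43)
10^2 = (10^1)^2 ≡ 10^2 = 100 ≡ 14 (mod 43)
So s = 14; s⁻¹ ≡ 40 (mod 43).
m = c₂ · s⁻¹ mod 43 = 34 · 40 mod 43 = 27.

27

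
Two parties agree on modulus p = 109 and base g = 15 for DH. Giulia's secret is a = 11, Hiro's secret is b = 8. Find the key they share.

Hiro sends B = g^b mod p = 15^8 mod 109.
15^1 ≡ 15 (mod 109)
15^2 = (15^1)^2 ≡ 15^2 = 225 ≡ 7 (mod 109)
15^4 = (15^2)^2 ≡ 7^2 = 49 ≡ 49 (mod 109)
15^8 = (15^4)^2 ≡ 49^2 = 2401 ≡ 3 (mod 109)
So B = 3. Giulia then computes K = B^a mod p = 3^11 mod 109.
3^1 ≡ 3 (mod 109)
3^2 = (3^1)^2 ≡ 3^2 = 9 ≡ 9 (mod 109)
3^4 = (3^2)^2 ≡ 9^2 = 81 ≡ 81 (mod 109)
3^8 = (3^4)^2 ≡ 81^2 = 6561 ≡ 21 (mod 109)
3^11 = 3^8 · 3^2 · 3^1 ≡ 21 · 9 · 3 ≡ 22 (mod 109).

22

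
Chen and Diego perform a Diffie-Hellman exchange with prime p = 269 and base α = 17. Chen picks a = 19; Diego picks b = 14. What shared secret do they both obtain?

Diego sends B = α^b mod p = 17^14 mod 269.
17^1 ≡ 17 (mod 269)
17^2 = (17^1)^2 ≡ 17^2 = 289 ≡ 20 (mod 269)
17^4 = (17^2)^2 ≡ 20^2 = 400 ≡ 131 (mod 269)
17^8 = (17^4)^2 ≡ 131^2 = 17161 ≡ 214 (mod 269)
17^14 = 17^8 · 17^4 · 17^2 ≡ 214 · 131 · 20 ≡ 84 (mod 269).
So B = 84. Chen then computes K = B^a mod p = 84^19 mod 269.
84^1 ≡ 84 (mod 269)
84^2 = (84^1)^2 ≡ 84^2 = 7056 ≡ 62 (mod 269)
84^4 = (84^2)^2 ≡ 62^2 = 3844 ≡ 78 (mod 269)
84^8 = (84^4)^2 ≡ 78^2 = 6084 ≡ 166 (mod 269)
84^16 = (84^8)^2 ≡ 166^2 = 27556 ≡ 118 (mod 269)
84^19 = 84^16 · 84^2 · 84^1 ≡ 118 · 62 · 84 ≡ 148 (mod 269).

148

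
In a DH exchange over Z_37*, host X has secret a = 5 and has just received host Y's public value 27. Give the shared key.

11

Shared key K = 27^5 mod 37.
27^1 ≡ 27 (mod 37)
27^2 = (27^1)^2 ≡ 27^2 = 729 ≡ 26 (mod 37)
27^4 = (27^2)^2 ≡ 26^2 = 676 ≡ 10 (mod 37)
27^5 = 27^4 · 27^1 ≡ 10 · 27 ≡ 11 (mod 37).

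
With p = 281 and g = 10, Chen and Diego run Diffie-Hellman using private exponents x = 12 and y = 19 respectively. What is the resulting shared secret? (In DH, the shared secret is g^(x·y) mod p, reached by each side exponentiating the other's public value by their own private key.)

Chen sends A = g^x mod p = 10^12 mod 281.
10^1 ≡ 10 (mod 281)
10^2 = (10^1)^2 ≡ 10^2 = 100 ≡ 100 (mod 281)
10^4 = (10^2)^2 ≡ 100^2 = 10000 ≡ 165 (mod 281)
10^8 = (10^4)^2 ≡ 165^2 = 27225 ≡ 249 (mod 281)
10^12 = 10^8 · 10^4 ≡ 249 · 165 ≡ 59 (mod 281).
So A = 59. Diego then computes K = A^y mod p = 59^19 mod 281.
59^1 ≡ 59 (mod 281)
59^2 = (59^1)^2 ≡ 59^2 = 3481 ≡ 109 (mod 281)
59^4 = (59^2)^2 ≡ 109^2 = 11881 ≡ 79 (mod 281)
59^8 = (59^4)^2 ≡ 79^2 = 6241 ≡ 59 (mod 281)
59^16 = (59^8)^2 ≡ 59^2 = 3481 ≡ 109 (mod 281)
59^19 = 59^16 · 59^2 · 59^1 ≡ 109 · 109 · 59 ≡ 165 (mod 281).

165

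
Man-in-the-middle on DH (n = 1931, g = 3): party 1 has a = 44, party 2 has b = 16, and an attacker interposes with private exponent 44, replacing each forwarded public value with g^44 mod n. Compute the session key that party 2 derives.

Party 2 receives an attacker's public value M = 3^44 mod 1931 instead of the honest one.
3^1 ≡ 3 (mod 1931)
3^2 = (3^1)^2 ≡ 3^2 = 9 ≡ 9 (mod 1931)
3^4 = (3^2)^2 ≡ 9^2 = 81 ≡ 81 (mod 1931)
3^8 = (3^4)^2 ≡ 81^2 = 6561 ≡ 768 (mod 1931)
3^16 = (3^8)^2 ≡ 768^2 = 589824 ≡ 869 (mod 1931)
3^32 = (3^16)^2 ≡ 869^2 = 755161 ≡ 140 (mod 1931)
3^44 = 3^32 · 3^8 · 3^4 ≡ 140 · 768 · 81 ≡ 310 (mod 1931).
So M = 310. Party 2 computes K = M^16 mod 1931.
310^1 ≡ 310 (mod 1931)
310^2 = (310^1)^2 ≡ 310^2 = 96100 ≡ 1481 (mod 1931)
310^4 = (310^2)^2 ≡ 1481^2 = 2193361 ≡ 1676 (mod 1931)
310^8 = (310^4)^2 ≡ 1676^2 = 2808976 ≡ 1302 (mod 1931)
310^16 = (310^8)^2 ≡ 1302^2 = 1695204 ≡ 1717 (mod 1931)

1717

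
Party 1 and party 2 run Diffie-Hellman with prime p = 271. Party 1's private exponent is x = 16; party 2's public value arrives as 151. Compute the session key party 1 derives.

205

Shared key K = 151^16 mod 271.
151^1 ≡ 151 (mod 271)
151^2 = (151^1)^2 ≡ 151^2 = 22801 ≡ 37 (mod 271)
151^4 = (151^2)^2 ≡ 37^2 = 1369 ≡ 14 (mod 271)
151^8 = (151^4)^2 ≡ 14^2 = 196 ≡ 196 (mod 271)
151^16 = (151^8)^2 ≡ 196^2 = 38416 ≡ 205 (mod 271)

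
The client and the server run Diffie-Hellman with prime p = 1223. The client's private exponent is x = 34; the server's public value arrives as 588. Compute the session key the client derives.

36

Shared key K = 588^34 mod 1223.
588^1 ≡ 588 (mod 1223)
588^2 = (588^1)^2 ≡ 588^2 = 345744 ≡ 858 (mod 1223)
588^4 = (588^2)^2 ≡ 858^2 = 736164 ≡ 1141 (mod 1223)
588^8 = (588^4)^2 ≡ 1141^2 = 1301881 ≡ 609 (mod 1223)
588^16 = (588^8)^2 ≡ 609^2 = 370881 ≡ 312 (mod 1223)
588^32 = (588^16)^2 ≡ 312^2 = 97344 ≡ 727 (mod 1223)
588^34 = 588^32 · 588^2 ≡ 727 · 858 ≡ 36 (mod 1223).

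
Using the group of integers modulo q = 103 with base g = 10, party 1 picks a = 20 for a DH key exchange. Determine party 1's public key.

Public value = 10^20 (mod 103).
10^1 ≡ 10 (mod 103)
10^2 = (10^1)^2 ≡ 10^2 = 100 ≡ 100 (mod 103)
10^4 = (10^2)^2 ≡ 100^2 = 10000 ≡ 9 (mod 103)
10^8 = (10^4)^2 ≡ 9^2 = 81 ≡ 81 (mod 103)
10^16 = (10^8)^2 ≡ 81^2 = 6561 ≡ 72 (mod 103)
10^20 = 10^16 · 10^4 ≡ 72 · 9 ≡ 30 (mod 103).

30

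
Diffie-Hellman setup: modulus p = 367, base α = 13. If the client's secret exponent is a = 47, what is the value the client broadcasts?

4

Public value = 13^47 mod 367.
13^1 ≡ 13 (mod 367)
13^2 = (13^1)^2 ≡ 13^2 = 169 ≡ 169 (mod 367)
13^4 = (13^2)^2 ≡ 169^2 = 28561 ≡ 302 (mod 367)
13^8 = (13^4)^2 ≡ 302^2 = 91204 ≡ 188 (mod 367)
13^16 = (13^8)^2 ≡ 188^2 = 35344 ≡ 112 (mod 367)
13^32 = (13^16)^2 ≡ 112^2 = 12544 ≡ 66 (mod 367)
13^47 = 13^32 · 13^8 · 13^4 · 13^2 · 13^1 ≡ 66 · 188 · 302 · 169 · 13 ≡ 4 (mod 367).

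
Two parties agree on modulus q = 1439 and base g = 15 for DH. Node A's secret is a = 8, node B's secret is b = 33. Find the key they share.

752

Node A sends A = g^a mod q = 15^8 mod 1439.
15^1 ≡ 15 (mod 1439)
15^2 = (15^1)^2 ≡ 15^2 = 225 ≡ 225 (mod 1439)
15^4 = (15^2)^2 ≡ 225^2 = 50625 ≡ 260 (mod 1439)
15^8 = (15^4)^2 ≡ 260^2 = 67600 ≡ 1406 (mod 1439)
So A = 1406. Node B then computes K = A^b mod q = 1406^33 mod 1439.
1406^1 ≡ 1406 (mod 1439)
1406^2 = (1406^1)^2 ≡ 1406^2 = 1976836 ≡ 1089 (mod 1439)
1406^4 = (1406^2)^2 ≡ 1089^2 = 1185921 ≡ 185 (mod 1439)
1406^8 = (1406^4)^2 ≡ 185^2 = 34225 ≡ 1128 (mod 1439)
1406^16 = (1406^8)^2 ≡ 1128^2 = 1272384 ≡ 308 (mod 1439)
1406^32 = (1406^16)^2 ≡ 308^2 = 94864 ≡ 1329 (mod 1439)
1406^33 = 1406^32 · 1406^1 ≡ 1329 · 1406 ≡ 752 (mod 1439).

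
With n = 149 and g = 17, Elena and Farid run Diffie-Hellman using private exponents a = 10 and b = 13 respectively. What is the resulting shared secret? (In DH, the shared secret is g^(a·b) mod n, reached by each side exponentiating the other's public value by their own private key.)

49

Elena sends A = g^a mod n = 17^10 mod 149.
17^1 ≡ 17 (mod 149)
17^2 = (17^1)^2 ≡ 17^2 = 289 ≡ 140 (mod 149)
17^4 = (17^2)^2 ≡ 140^2 = 19600 ≡ 81 (mod 149)
17^8 = (17^4)^2 ≡ 81^2 = 6561 ≡ 5 (mod 149)
17^10 = 17^8 · 17^2 ≡ 5 · 140 ≡ 104 (mod 149).
So A = 104. Farid then computes K = A^b mod n = 104^13 mod 149.
104^1 ≡ 104 (mod 149)
104^2 = (104^1)^2 ≡ 104^2 = 10816 ≡ 88 (mod 149)
104^4 = (104^2)^2 ≡ 88^2 = 7744 ≡ 145 (mod 149)
104^8 = (104^4)^2 ≡ 145^2 = 21025 ≡ 16 (mod 149)
104^13 = 104^8 · 104^4 · 104^1 ≡ 16 · 145 · 104 ≡ 49 (mod 149).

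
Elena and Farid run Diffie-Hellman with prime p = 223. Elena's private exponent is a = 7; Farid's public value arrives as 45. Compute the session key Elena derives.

Shared key K = 45^7 mod 223.
45^1 ≡ 45 (mod 223)
45^2 = (45^1)^2 ≡ 45^2 = 2025 ≡ 18 (mod 223)
45^4 = (45^2)^2 ≡ 18^2 = 324 ≡ 101 (mod 223)
45^7 = 45^4 · 45^2 · 45^1 ≡ 101 · 18 · 45 ≡ 192 (mod 223).

192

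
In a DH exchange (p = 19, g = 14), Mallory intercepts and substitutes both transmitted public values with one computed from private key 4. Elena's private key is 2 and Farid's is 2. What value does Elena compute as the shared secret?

4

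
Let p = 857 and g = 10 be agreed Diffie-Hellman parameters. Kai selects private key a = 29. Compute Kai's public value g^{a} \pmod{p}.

291

Public value = 10^{29} \pmod{857}.
10^1 ≡ 10 (mod 857)
10^2 = (10^1)^2 ≡ 10^2 = 100 ≡ 100 (mod 857)
10^4 = (10^2)^2 ≡ 100^2 = 10000 ≡ 573 (mod 857)
10^8 = (10^4)^2 ≡ 573^2 = 328329 ≡ 98 (mod 857)
10^16 = (10^8)^2 ≡ 98^2 = 9604 ≡ 177 (mod 857)
10^29 = 10^16 · 10^8 · 10^4 · 10^1 ≡ 177 · 98 · 573 · 10 ≡ 291 (mod 857).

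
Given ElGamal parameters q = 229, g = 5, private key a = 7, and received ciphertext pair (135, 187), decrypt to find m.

132

Shared mask s = c₁^a mod q = 135^7 mod 229.
135^1 ≡ 135 (mod 229)
135^2 = (135^1)^2 ≡ 135^2 = 18225 ≡ 134 (mod 229)
135^4 = (135^2)^2 ≡ 134^2 = 17956 ≡ 94 (mod 229)
135^7 = 135^4 · 135^2 · 135^1 ≡ 94 · 134 · 135 ≡ 135 (mod 229).
So s = 135; s⁻¹ ≡ 95 (mod 229).
m = c₂ · s⁻¹ mod 229 = 187 · 95 mod 229 = 132.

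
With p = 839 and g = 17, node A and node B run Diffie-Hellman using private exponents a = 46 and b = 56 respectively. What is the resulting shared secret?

Node B sends B = g^b mod p = 17^56 mod 839.
17^1 ≡ 17 (mod 839)
17^2 = (17^1)^2 ≡ 17^2 = 289 ≡ 289 (mod 839)
17^4 = (17^2)^2 ≡ 289^2 = 83521 ≡ 460 (mod 839)
17^8 = (17^4)^2 ≡ 460^2 = 211600 ≡ 172 (mod 839)
17^16 = (17^8)^2 ≡ 172^2 = 29584 ≡ 219 (mod 839)
17^32 = (17^16)^2 ≡ 219^2 = 47961 ≡ 138 (mod 839)
17^56 = 17^32 · 17^16 · 17^8 ≡ 138 · 219 · 172 ≡ 579 (mod 839).
So B = 579. Node A then computes K = B^a mod p = 579^46 mod 839.
579^1 ≡ 579 (mod 839)
579^2 = (579^1)^2 ≡ 579^2 = 335241 ≡ 480 (mod 839)
579^4 = (579^2)^2 ≡ 480^2 = 230400 ≡ 514 (mod 839)
579^8 = (579^4)^2 ≡ 514^2 = 264196 ≡ 750 (mod 839)
579^16 = (579^8)^2 ≡ 750^2 = 562500 ≡ 370 (mod 839)
579^32 = (579^16)^2 ≡ 370^2 = 136900 ≡ 143 (mod 839)
579^46 = 579^32 · 579^8 · 579^4 · 579^2 ≡ 143 · 750 · 514 · 480 ≡ 722 (mod 839).

722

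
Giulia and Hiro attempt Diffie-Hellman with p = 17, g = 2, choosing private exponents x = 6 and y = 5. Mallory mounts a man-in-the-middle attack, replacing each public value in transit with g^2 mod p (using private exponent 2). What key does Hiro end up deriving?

4

Hiro receives Mallory's public value M = 2^2 mod 17 instead of the honest one.
2^1 ≡ 2 (mod 17)
2^2 = (2^1)^2 ≡ 2^2 = 4 ≡ 4 (mod 17)
So M = 4. Hiro computes K = M^5 mod 17.
4^1 ≡ 4 (mod 17)
4^2 = (4^1)^2 ≡ 4^2 = 16 ≡ 16 (mod 17)
4^4 = (4^2)^2 ≡ 16^2 = 256 ≡ 1 (mod 17)
4^5 = 4^4 · 4^1 ≡ 1 · 4 ≡ 4 (mod 17).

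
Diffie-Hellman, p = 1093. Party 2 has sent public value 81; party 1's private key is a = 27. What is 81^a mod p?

Shared key K = 81^27 mod 1093.
81^1 ≡ 81 (mod 1093)
81^2 = (81^1)^2 ≡ 81^2 = 6561 ≡ 3 (mod 1093)
81^4 = (81^2)^2 ≡ 3^2 = 9 ≡ 9 (mod 1093)
81^8 = (81^4)^2 ≡ 9^2 = 81 ≡ 81 (mod 1093)
81^16 = (81^8)^2 ≡ 81^2 = 6561 ≡ 3 (mod 1093)
81^27 = 81^16 · 81^8 · 81^2 · 81^1 ≡ 3 · 81 · 3 · 81 ≡ 27 (mod 1093).

27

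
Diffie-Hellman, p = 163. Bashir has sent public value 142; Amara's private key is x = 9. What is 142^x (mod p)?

Shared key K = 142^9 mod 163.
142^1 ≡ 142 (mod 163)
142^2 = (142^1)^2 ≡ 142^2 = 20164 ≡ 115 (mod 163)
142^4 = (142^2)^2 ≡ 115^2 = 13225 ≡ 22 (mod 163)
142^8 = (142^4)^2 ≡ 22^2 = 484 ≡ 158 (mod 163)
142^9 = 142^8 · 142^1 ≡ 158 · 142 ≡ 105 (mod 163).

105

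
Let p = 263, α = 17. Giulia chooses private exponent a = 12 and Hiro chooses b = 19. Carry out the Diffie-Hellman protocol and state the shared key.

37

Giulia sends A = α^a mod p = 17^12 mod 263.
17^1 ≡ 17 (mod 263)
17^2 = (17^1)^2 ≡ 17^2 = 289 ≡ 26 (mod 263)
17^4 = (17^2)^2 ≡ 26^2 = 676 ≡ 150 (mod 263)
17^8 = (17^4)^2 ≡ 150^2 = 22500 ≡ 145 (mod 263)
17^12 = 17^8 · 17^4 ≡ 145 · 150 ≡ 184 (mod 263).
So A = 184. Hiro then computes K = A^b mod p = 184^19 mod 263.
184^1 ≡ 184 (mod 263)
184^2 = (184^1)^2 ≡ 184^2 = 33856 ≡ 192 (mod 263)
184^4 = (184^2)^2 ≡ 192^2 = 36864 ≡ 44 (mod 263)
184^8 = (184^4)^2 ≡ 44^2 = 1936 ≡ 95 (mod 263)
184^16 = (184^8)^2 ≡ 95^2 = 9025 ≡ 83 (mod 263)
184^19 = 184^16 · 184^2 · 184^1 ≡ 83 · 192 · 184 ≡ 37 (mod 263).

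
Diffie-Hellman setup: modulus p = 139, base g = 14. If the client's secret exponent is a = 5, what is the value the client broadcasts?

33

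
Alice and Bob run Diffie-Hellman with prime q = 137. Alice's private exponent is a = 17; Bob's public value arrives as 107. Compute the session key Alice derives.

Shared key K = 107^17 mod 137.
107^1 ≡ 107 (mod 137)
107^2 = (107^1)^2 ≡ 107^2 = 11449 ≡ 78 (mod 137)
107^4 = (107^2)^2 ≡ 78^2 = 6084 ≡ 56 (mod 137)
107^8 = (107^4)^2 ≡ 56^2 = 3136 ≡ 122 (mod 137)
107^16 = (107^8)^2 ≡ 122^2 = 14884 ≡ 88 (mod 137)
107^17 = 107^16 · 107^1 ≡ 88 · 107 ≡ 100 (mod 137).

100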